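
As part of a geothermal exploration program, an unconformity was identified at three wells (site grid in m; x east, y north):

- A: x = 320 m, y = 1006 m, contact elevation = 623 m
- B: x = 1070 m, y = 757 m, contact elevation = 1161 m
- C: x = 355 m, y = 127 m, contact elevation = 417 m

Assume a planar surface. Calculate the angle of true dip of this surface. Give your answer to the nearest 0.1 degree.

40.3°

Two edge vectors: A→B = (750, -249, 538), A→C = (35, -879, -206).
Normal n = (A→B) × (A→C) = (524196, 173330, -650535).
So ∂z/∂x = −n_x/n_z = 0.80579 and ∂z/∂y = −n_y/n_z = 0.26644.
Gradient magnitude |∇z| = √(a² + b²) = √(0.64930 + 0.07099) = 0.84870.
True dip = arctan(0.84870) = 40.3°, dipping toward WSW (azimuth ≈ 252°).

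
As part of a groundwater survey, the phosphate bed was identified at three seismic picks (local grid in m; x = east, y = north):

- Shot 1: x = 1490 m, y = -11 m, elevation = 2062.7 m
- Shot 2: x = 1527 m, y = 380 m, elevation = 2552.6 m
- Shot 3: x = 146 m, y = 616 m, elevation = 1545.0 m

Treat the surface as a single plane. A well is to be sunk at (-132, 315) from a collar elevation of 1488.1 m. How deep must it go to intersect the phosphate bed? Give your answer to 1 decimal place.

552.0 m

Two edge vectors: Shot 1→Shot 2 = (37, 391, 489.9), Shot 1→Shot 3 = (-1344, 627, -517.7).
Normal n = (Shot 1→Shot 2) × (Shot 1→Shot 3) = (-509588, -639270.7, 548703).
So ∂z/∂x = −n_x/n_z = 0.928714 and ∂z/∂y = −n_y/n_z = 1.165058.
Intercept c from Shot 1: 2062.7 − 1383.78 + 12.82 = 691.73.
At (-132, 315): z_contact = −122.59 + 366.99 + 691.73 = 936.14 m.
Depth below ground = 1488.1 − 936.14 = 552.0 m.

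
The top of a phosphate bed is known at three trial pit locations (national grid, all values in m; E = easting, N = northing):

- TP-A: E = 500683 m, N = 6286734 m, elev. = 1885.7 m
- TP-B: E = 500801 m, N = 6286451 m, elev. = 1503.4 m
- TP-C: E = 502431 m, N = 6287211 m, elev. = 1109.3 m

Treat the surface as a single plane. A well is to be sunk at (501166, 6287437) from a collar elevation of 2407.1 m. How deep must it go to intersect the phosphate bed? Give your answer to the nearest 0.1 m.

Two edge vectors: TP-A→TP-B = (118, -283, -382.3), TP-A→TP-C = (1748, 477, -776.4).
Normal n = (TP-A→TP-B) × (TP-A→TP-C) = (402078.3, -576645.2, 550970).
So ∂z/∂E = −n_x/n_z = −0.729764415 and ∂z/∂N = −n_y/n_z = 1.046599996.
Intercept c from TP-A: 1885.7 + 365380.64 − 6579695.78 = −6212429.44.
At (501166, 6287437): z_contact = −365733.11 + 6580431.54 − 6212429.44 = 2268.98 m.
Depth below ground = 2407.1 − 2268.98 = 138.1 m.

138.1 m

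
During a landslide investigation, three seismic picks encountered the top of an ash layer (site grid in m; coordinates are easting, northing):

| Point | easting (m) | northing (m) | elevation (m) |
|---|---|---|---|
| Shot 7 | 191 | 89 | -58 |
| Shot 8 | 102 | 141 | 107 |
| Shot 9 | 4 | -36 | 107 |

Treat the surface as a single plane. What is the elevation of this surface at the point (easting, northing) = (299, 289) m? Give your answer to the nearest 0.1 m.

Let the plane be z = a·easting + b·northing + c.
Shot 8−Shot 7: −89a + 52b = 165;  Shot 9−Shot 7: −187a − 125b = 165.
Solving gives a = −1.40079, b = 0.77558.
Then c = -58 − a·191 − b·89 = 140.52.
At (299, 289): z = −418.8 + 224.1 + 140.52 = -54.2 m.

-54.2 m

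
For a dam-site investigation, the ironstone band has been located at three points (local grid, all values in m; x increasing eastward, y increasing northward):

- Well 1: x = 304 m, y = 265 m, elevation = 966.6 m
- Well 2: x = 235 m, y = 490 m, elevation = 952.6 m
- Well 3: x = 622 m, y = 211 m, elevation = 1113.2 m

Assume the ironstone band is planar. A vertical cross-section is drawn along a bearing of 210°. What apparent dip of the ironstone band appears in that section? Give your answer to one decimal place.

Let the plane be z = a·x + b·y + c.
Well 2−Well 1: −69a + 225b = −14;  Well 3−Well 1: 318a − 54b = 146.6.
Solving gives a = 0.47519, b = 0.08350.
Unit vector along 210° is (sin 210°, cos 210°) = (-0.5000, -0.8660).
Slope in that direction = a·(-0.5000) + b·(-0.8660) = −0.30991.
Apparent dip = arctan|0.30991| = 17.2° (true dip is 25.8°, so apparent ≤ true as expected).

17.2°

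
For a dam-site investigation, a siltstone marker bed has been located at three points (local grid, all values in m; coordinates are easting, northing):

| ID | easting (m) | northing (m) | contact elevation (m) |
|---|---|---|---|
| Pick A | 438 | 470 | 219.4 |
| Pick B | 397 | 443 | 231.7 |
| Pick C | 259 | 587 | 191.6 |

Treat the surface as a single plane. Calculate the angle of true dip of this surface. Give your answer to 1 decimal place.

Two edge vectors: Pick A→Pick B = (-41, -27, 12.3), Pick A→Pick C = (-179, 117, -27.8).
Normal n = (Pick A→Pick B) × (Pick A→Pick C) = (-688.5, -3341.5, -9630).
So ∂z/∂easting = −n_x/n_z = −0.07150 and ∂z/∂northing = −n_y/n_z = −0.34699.
Gradient magnitude |∇z| = √(a² + b²) = √(0.00511 + 0.12040) = 0.35428.
True dip = arctan(0.35428) = 19.5°, dipping toward NNE (azimuth ≈ 012°).

19.5°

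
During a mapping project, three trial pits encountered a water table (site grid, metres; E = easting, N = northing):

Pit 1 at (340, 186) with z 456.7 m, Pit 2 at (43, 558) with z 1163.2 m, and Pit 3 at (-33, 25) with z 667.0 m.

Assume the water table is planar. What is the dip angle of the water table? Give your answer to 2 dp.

Two edge vectors: Pit 1→Pit 2 = (-297, 372, 706.5), Pit 1→Pit 3 = (-373, -161, 210.3).
Normal n = (Pit 1→Pit 2) × (Pit 1→Pit 3) = (191978.1, -201065.4, 186573).
So ∂z/∂E = −n_x/n_z = −1.02897 and ∂z/∂N = −n_y/n_z = 1.07768.
Gradient magnitude |∇z| = √(a² + b²) = √(1.05878 + 1.16139) = 1.49002.
True dip = arctan(1.49002) = 56.13°, dipping toward SE (azimuth ≈ 136°).

56.13°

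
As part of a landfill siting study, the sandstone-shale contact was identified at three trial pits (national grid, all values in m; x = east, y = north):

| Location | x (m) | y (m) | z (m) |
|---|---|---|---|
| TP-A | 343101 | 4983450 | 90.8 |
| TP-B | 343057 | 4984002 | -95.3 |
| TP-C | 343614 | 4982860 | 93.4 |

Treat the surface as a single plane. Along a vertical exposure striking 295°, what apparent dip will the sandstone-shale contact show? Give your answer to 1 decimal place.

Two edge vectors: TP-A→TP-B = (-44, 552, -186.1), TP-A→TP-C = (513, -590, 2.6).
Normal n = (TP-A→TP-B) × (TP-A→TP-C) = (-108363.8, -95354.9, -257216).
So ∂z/∂x = −n_x/n_z = −0.42129 and ∂z/∂y = −n_y/n_z = −0.37072.
Unit vector along 295° is (sin 295°, cos 295°) = (-0.9063, 0.4226).
Slope in that direction = a·(-0.9063) + b·(0.4226) = 0.22515.
Apparent dip = arctan|0.22515| = 12.7° (true dip is 29.3°, so apparent ≤ true as expected).

12.7°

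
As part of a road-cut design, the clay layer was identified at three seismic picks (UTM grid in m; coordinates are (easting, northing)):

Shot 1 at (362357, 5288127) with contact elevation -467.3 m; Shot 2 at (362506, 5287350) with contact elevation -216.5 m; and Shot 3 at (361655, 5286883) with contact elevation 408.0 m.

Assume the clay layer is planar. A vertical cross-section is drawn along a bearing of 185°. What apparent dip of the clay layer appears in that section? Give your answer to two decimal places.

Two edge vectors: Shot 1→Shot 2 = (149, -777, 250.8), Shot 1→Shot 3 = (-702, -1244, 875.3).
Normal n = (Shot 1→Shot 2) × (Shot 1→Shot 3) = (-368112.9, -306481.3, -730810).
So ∂z/∂E = −n_x/n_z = −0.50371 and ∂z/∂N = −n_y/n_z = −0.41937.
Unit vector along 185° is (sin 185°, cos 185°) = (-0.0872, -0.9962).
Slope in that direction = a·(-0.0872) + b·(-0.9962) = 0.46168.
Apparent dip = arctan|0.46168| = 24.78° (true dip is 33.2°, so apparent ≤ true as expected).

24.78°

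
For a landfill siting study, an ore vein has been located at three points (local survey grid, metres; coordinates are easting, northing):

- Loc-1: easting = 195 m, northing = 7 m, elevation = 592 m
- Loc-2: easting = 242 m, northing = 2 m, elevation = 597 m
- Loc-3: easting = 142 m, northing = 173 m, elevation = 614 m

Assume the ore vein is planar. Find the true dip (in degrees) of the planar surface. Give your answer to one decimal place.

12.0°

Let the plane be z = a·easting + b·northing + c.
Loc-2−Loc-1: 47a − 5b = 5;  Loc-3−Loc-1: −53a + 166b = 22.
Solving gives a = 0.12472, b = 0.17235.
Gradient magnitude |∇z| = √(a² + b²) = √(0.01555 + 0.02970) = 0.21274.
True dip = arctan(0.21274) = 12.0°, dipping toward SW (azimuth ≈ 216°).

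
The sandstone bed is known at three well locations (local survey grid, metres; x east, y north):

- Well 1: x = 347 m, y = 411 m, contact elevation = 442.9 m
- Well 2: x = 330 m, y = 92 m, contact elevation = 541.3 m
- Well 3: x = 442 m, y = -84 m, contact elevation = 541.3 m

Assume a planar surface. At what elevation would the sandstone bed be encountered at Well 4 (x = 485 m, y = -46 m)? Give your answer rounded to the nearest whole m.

Two edge vectors: Well 1→Well 2 = (-17, -319, 98.4), Well 1→Well 3 = (95, -495, 98.4).
Normal n = (Well 1→Well 2) × (Well 1→Well 3) = (17318.4, 11020.8, 38720).
So ∂z/∂x = −n_x/n_z = −0.44727 and ∂z/∂y = −n_y/n_z = −0.28463.
Intercept c from Well 1: 442.9 + 155.20 + 116.98 = 715.09.
At (485, -46): z = −216.9 + 13.1 + 715.09 = 511.3 m.

511 m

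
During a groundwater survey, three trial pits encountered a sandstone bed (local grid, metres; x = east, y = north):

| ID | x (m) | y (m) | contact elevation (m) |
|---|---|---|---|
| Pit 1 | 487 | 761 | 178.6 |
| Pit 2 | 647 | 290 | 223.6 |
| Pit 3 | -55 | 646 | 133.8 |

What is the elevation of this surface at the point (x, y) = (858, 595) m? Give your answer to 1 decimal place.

Two edge vectors: Pit 1→Pit 2 = (160, -471, 45), Pit 1→Pit 3 = (-542, -115, -44.8).
Normal n = (Pit 1→Pit 2) × (Pit 1→Pit 3) = (26275.8, -17222, -273682).
So ∂z/∂x = −n_x/n_z = 0.09601 and ∂z/∂y = −n_y/n_z = −0.06293.
Intercept c from Pit 1: 178.6 − 46.76 + 47.89 = 179.73.
At (858, 595): z = 82.4 − 37.4 + 179.73 = 224.7 m.

224.7 m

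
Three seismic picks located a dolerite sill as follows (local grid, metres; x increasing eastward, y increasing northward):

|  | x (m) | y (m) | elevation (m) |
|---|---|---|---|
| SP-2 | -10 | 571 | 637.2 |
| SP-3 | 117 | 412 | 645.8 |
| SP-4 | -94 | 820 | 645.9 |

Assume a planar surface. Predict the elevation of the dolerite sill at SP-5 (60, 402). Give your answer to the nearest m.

Two edge vectors: SP-2→SP-3 = (127, -159, 8.6), SP-2→SP-4 = (-84, 249, 8.7).
Normal n = (SP-2→SP-3) × (SP-2→SP-4) = (-3524.7, -1827.3, 18267).
So ∂z/∂x = −n_x/n_z = 0.19295 and ∂z/∂y = −n_y/n_z = 0.10003.
Intercept c from SP-2: 637.2 + 1.93 − 57.12 = 582.01.
At (60, 402): z = 11.6 + 40.2 + 582.01 = 633.8 m.

634 m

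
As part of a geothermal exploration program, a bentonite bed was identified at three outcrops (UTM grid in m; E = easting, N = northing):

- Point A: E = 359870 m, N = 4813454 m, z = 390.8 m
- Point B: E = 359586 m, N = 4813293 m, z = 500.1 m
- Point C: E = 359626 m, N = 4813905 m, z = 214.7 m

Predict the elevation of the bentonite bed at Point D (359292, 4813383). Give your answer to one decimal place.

Two edge vectors: Point A→Point B = (-284, -161, 109.3), Point A→Point C = (-244, 451, -176.1).
Normal n = (Point A→Point B) × (Point A→Point C) = (-20942.2, -76681.6, -167368).
So ∂z/∂E = −n_x/n_z = −0.125126667 and ∂z/∂N = −n_y/n_z = −0.458161656.
Intercept c from Point A: 390.8 + 45029.33 + 2205340.05 = 2250760.19.
At (359292, 4813383): z = −44957.0 − 2205307.5 + 2250760.19 = 495.7 m.

495.7 m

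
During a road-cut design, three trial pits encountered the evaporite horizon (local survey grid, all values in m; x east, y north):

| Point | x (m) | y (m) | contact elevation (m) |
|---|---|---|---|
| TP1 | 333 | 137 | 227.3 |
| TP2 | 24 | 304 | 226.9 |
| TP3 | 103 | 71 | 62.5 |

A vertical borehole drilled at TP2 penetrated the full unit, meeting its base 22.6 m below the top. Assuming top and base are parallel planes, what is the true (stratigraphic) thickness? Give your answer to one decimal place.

16.1 m

Two edge vectors: TP1→TP2 = (-309, 167, -0.4), TP1→TP3 = (-230, -66, -164.8).
Normal n = (TP1→TP2) × (TP1→TP3) = (-27548, -50831.2, 58804).
So ∂z/∂x = −n_x/n_z = 0.46847 and ∂z/∂y = −n_y/n_z = 0.86442.
|∇z| = √(a²+b²) = 0.98320, so dip δ = arctan(0.98320) = 44.51°.
True thickness = vertical thickness × cos δ = 22.6 × cos 44.51° = 16.1 m.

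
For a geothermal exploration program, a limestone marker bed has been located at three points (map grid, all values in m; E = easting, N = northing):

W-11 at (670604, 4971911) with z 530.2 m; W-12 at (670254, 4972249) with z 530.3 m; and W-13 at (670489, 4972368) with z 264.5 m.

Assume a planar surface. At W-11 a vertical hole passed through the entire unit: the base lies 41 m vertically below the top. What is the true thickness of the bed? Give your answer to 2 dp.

Two edge vectors: W-11→W-12 = (-350, 338, 0.1), W-11→W-13 = (-115, 457, -265.7).
Normal n = (W-11→W-12) × (W-11→W-13) = (-89852.3, -93006.5, -121080).
So ∂z/∂E = −n_x/n_z = −0.74209 and ∂z/∂N = −n_y/n_z = −0.76814.
|∇z| = √(a²+b²) = 1.06805, so dip δ = arctan(1.06805) = 46.88°.
True thickness = vertical thickness × cos δ = 41 × cos 46.88° = 28.02 m.

28.02 m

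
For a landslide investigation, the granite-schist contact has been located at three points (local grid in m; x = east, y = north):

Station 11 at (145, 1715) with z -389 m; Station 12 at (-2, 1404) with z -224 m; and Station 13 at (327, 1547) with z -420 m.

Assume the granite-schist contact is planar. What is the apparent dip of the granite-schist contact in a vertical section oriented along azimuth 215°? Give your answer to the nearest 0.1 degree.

27.5°

Let the plane be z = a·x + b·y + c.
Station 12−Station 11: −147a − 311b = 165;  Station 13−Station 11: 182a − 168b = −31.
Solving gives a = −0.45956, b = −0.31333.
Unit vector along 215° is (sin 215°, cos 215°) = (-0.5736, -0.8192).
Slope in that direction = a·(-0.5736) + b·(-0.8192) = 0.52025.
Apparent dip = arctan|0.52025| = 27.5° (true dip is 29.1°, so apparent ≤ true as expected).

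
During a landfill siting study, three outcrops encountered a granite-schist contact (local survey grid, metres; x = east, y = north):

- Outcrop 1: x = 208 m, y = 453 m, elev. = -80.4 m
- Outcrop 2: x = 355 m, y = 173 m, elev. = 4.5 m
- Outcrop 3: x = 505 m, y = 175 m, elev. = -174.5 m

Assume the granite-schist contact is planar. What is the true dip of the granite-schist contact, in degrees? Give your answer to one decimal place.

56.3°

Two edge vectors: Outcrop 1→Outcrop 2 = (147, -280, 84.9), Outcrop 1→Outcrop 3 = (297, -278, -94.1).
Normal n = (Outcrop 1→Outcrop 2) × (Outcrop 1→Outcrop 3) = (49950.2, 39048, 42294).
So ∂z/∂x = −n_x/n_z = −1.18102 and ∂z/∂y = −n_y/n_z = −0.92325.
Gradient magnitude |∇z| = √(a² + b²) = √(1.39482 + 0.85239) = 1.49907.
True dip = arctan(1.49907) = 56.3°, dipping toward NE (azimuth ≈ 052°).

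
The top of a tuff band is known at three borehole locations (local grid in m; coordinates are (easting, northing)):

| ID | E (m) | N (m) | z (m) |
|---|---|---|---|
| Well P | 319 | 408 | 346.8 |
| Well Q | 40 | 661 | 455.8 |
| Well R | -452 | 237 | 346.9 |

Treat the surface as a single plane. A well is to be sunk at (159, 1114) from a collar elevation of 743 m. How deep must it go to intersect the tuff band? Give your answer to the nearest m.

140 m

Let the plane be z = a·E + b·N + c.
Well Q−Well P: −279a + 253b = 109;  Well R−Well P: −771a − 171b = 0.1.
Solving gives a = −0.07688, b = 0.34605.
Then c = 346.8 − a·319 − b·408 = 230.14.
At (159, 1114): z_contact = −12.2 + 385.5 + 230.14 = 603.4 m.
Depth below ground = 743 − 603.4 = 140 m.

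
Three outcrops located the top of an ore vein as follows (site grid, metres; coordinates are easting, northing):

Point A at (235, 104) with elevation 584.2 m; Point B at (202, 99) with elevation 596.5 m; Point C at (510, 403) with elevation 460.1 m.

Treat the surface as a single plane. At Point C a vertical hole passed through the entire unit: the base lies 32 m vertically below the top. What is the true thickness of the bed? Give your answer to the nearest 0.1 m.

Two edge vectors: Point A→Point B = (-33, -5, 12.3), Point A→Point C = (275, 299, -124.1).
Normal n = (Point A→Point B) × (Point A→Point C) = (-3057.2, -712.8, -8492).
So ∂z/∂easting = −n_x/n_z = −0.36001 and ∂z/∂northing = −n_y/n_z = −0.08394.
|∇z| = √(a²+b²) = 0.36967, so dip δ = arctan(0.36967) = 20.29°.
True thickness = vertical thickness × cos δ = 32 × cos 20.29° = 30.0 m.

30.0 m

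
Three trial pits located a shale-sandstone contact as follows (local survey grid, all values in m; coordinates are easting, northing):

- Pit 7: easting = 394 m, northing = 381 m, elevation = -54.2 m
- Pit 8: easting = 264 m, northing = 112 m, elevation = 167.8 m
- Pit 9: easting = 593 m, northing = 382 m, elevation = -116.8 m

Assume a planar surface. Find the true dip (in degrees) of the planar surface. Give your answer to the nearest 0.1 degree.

Let the plane be z = a·easting + b·northing + c.
Pit 8−Pit 7: −130a − 269b = 222;  Pit 9−Pit 7: 199a + 1b = −62.6.
Solving gives a = −0.31118, b = −0.67489.
Gradient magnitude |∇z| = √(a² + b²) = √(0.09683 + 0.45548) = 0.74318.
True dip = arctan(0.74318) = 36.6°, dipping toward NNE (azimuth ≈ 025°).

36.6°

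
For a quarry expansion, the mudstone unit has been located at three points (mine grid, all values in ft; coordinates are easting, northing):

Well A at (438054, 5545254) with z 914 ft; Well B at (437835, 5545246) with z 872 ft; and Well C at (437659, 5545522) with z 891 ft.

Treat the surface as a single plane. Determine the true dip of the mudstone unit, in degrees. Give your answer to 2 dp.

14.73°

Let the plane be z = a·easting + b·northing + c.
Well B−Well A: −219a − 8b = −42;  Well C−Well A: −395a + 268b = −23.
Solving gives a = 0.18496, b = 0.18678.
Gradient magnitude |∇z| = √(a² + b²) = √(0.03421 + 0.03489) = 0.26286.
True dip = arctan(0.26286) = 14.73°, dipping toward SW (azimuth ≈ 225°).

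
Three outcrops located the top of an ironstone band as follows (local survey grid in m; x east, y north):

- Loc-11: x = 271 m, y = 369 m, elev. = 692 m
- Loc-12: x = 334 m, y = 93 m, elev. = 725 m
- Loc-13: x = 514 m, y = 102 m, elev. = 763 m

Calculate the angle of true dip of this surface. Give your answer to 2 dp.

12.73°

Two edge vectors: Loc-11→Loc-12 = (63, -276, 33), Loc-11→Loc-13 = (243, -267, 71).
Normal n = (Loc-11→Loc-12) × (Loc-11→Loc-13) = (-10785, 3546, 50247).
So ∂z/∂x = −n_x/n_z = 0.21464 and ∂z/∂y = −n_y/n_z = −0.07057.
Gradient magnitude |∇z| = √(a² + b²) = √(0.04607 + 0.00498) = 0.22594.
True dip = arctan(0.22594) = 12.73°, dipping toward WNW (azimuth ≈ 288°).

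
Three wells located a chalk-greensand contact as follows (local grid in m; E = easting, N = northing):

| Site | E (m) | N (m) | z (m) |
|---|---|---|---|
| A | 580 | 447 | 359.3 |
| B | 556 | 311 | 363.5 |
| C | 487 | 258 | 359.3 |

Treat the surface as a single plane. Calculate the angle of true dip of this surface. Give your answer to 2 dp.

6.22°

Two edge vectors: A→B = (-24, -136, 4.2), A→C = (-93, -189, 0).
Normal n = (A→B) × (A→C) = (793.8, -390.6, -8112).
So ∂z/∂E = −n_x/n_z = 0.09786 and ∂z/∂N = −n_y/n_z = −0.04815.
Gradient magnitude |∇z| = √(a² + b²) = √(0.00958 + 0.00232) = 0.10906.
True dip = arctan(0.10906) = 6.22°, dipping toward WNW (azimuth ≈ 296°).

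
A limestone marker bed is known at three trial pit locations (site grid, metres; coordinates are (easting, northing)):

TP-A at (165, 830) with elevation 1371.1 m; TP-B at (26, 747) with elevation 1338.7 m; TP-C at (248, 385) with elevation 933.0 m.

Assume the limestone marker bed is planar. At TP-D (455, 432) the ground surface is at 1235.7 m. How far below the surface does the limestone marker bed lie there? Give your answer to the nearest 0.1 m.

Let the plane be z = a·E + b·N + c.
TP-B−TP-A: −139a − 83b = −32.4;  TP-C−TP-A: 83a − 445b = −438.1.
Solving gives a = −0.31922, b = 0.92495.
Then c = 1371.1 − a·165 − b·830 = 656.06.
At (455, 432): z_contact = −145.24 + 399.58 + 656.06 = 910.39 m.
Depth below ground = 1235.7 − 910.39 = 325.3 m.

325.3 m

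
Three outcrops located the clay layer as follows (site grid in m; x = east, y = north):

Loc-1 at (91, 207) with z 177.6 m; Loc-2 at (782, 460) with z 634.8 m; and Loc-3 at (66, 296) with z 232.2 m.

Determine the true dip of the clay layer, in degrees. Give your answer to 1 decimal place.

39.6°

Let the plane be z = a·x + b·y + c.
Loc-2−Loc-1: 691a + 253b = 457.2;  Loc-3−Loc-1: −25a + 89b = 54.6.
Solving gives a = 0.39628, b = 0.72480.
Gradient magnitude |∇z| = √(a² + b²) = √(0.15703 + 0.52533) = 0.82605.
True dip = arctan(0.82605) = 39.6°, dipping toward SSW (azimuth ≈ 209°).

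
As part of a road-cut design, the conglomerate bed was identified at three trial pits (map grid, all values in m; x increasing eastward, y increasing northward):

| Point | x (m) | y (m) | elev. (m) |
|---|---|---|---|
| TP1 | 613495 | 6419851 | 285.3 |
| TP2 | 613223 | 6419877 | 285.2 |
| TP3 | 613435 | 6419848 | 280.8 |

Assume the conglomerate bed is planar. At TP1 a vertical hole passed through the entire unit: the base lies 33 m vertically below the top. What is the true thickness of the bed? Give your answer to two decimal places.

29.34 m

Two edge vectors: TP1→TP2 = (-272, 26, -0.1), TP1→TP3 = (-60, -3, -4.5).
Normal n = (TP1→TP2) × (TP1→TP3) = (-117.3, -1218, 2376).
So ∂z/∂x = −n_x/n_z = 0.04937 and ∂z/∂y = −n_y/n_z = 0.51263.
|∇z| = √(a²+b²) = 0.51500, so dip δ = arctan(0.51500) = 27.25°.
True thickness = vertical thickness × cos δ = 33 × cos 27.25° = 29.34 m.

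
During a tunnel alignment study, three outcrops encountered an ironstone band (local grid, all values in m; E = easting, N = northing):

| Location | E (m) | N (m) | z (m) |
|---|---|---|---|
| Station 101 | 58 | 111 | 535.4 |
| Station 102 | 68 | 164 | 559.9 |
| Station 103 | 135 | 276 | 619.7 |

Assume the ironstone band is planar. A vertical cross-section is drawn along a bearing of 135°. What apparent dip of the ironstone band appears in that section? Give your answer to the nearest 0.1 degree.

Two edge vectors: Station 101→Station 102 = (10, 53, 24.5), Station 101→Station 103 = (77, 165, 84.3).
Normal n = (Station 101→Station 102) × (Station 101→Station 103) = (425.4, 1043.5, -2431).
So ∂z/∂E = −n_x/n_z = 0.17499 and ∂z/∂N = −n_y/n_z = 0.42925.
Unit vector along 135° is (sin 135°, cos 135°) = (0.7071, -0.7071).
Slope in that direction = a·(0.7071) + b·(-0.7071) = −0.17979.
Apparent dip = arctan|0.17979| = 10.2° (true dip is 24.9°, so apparent ≤ true as expected).

10.2°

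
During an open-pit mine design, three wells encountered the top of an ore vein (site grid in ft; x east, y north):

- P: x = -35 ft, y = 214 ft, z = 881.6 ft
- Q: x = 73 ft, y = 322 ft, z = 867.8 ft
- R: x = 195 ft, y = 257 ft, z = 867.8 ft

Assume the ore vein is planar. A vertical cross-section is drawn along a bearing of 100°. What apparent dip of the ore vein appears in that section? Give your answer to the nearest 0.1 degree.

1.7°

Two edge vectors: P→Q = (108, 108, -13.8), P→R = (230, 43, -13.8).
Normal n = (P→Q) × (P→R) = (-897, -1683.6, -20196).
So ∂z/∂x = −n_x/n_z = −0.04441 and ∂z/∂y = −n_y/n_z = −0.08336.
Unit vector along 100° is (sin 100°, cos 100°) = (0.9848, -0.1736).
Slope in that direction = a·(0.9848) + b·(-0.1736) = −0.02926.
Apparent dip = arctan|0.02926| = 1.7° (true dip is 5.4°, so apparent ≤ true as expected).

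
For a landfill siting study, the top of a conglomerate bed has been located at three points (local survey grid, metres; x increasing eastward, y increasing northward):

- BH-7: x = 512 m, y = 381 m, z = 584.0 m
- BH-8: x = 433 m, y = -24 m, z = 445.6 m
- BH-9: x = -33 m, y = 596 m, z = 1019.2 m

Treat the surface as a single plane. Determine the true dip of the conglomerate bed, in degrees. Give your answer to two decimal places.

37.60°

Two edge vectors: BH-7→BH-8 = (-79, -405, -138.4), BH-7→BH-9 = (-545, 215, 435.2).
Normal n = (BH-7→BH-8) × (BH-7→BH-9) = (-146500, 109808.8, -237710).
So ∂z/∂x = −n_x/n_z = −0.61630 and ∂z/∂y = −n_y/n_z = 0.46194.
Gradient magnitude |∇z| = √(a² + b²) = √(0.37982 + 0.21339) = 0.77020.
True dip = arctan(0.77020) = 37.60°, dipping toward SE (azimuth ≈ 127°).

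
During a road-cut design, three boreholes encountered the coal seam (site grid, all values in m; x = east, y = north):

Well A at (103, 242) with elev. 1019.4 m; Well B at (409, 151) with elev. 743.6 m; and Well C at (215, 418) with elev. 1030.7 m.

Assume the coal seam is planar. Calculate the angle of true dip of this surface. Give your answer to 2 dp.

42.47°

Two edge vectors: Well A→Well B = (306, -91, -275.8), Well A→Well C = (112, 176, 11.3).
Normal n = (Well A→Well B) × (Well A→Well C) = (47512.5, -34347.4, 64048).
So ∂z/∂x = −n_x/n_z = −0.74183 and ∂z/∂y = −n_y/n_z = 0.53628.
Gradient magnitude |∇z| = √(a² + b²) = √(0.55031 + 0.28759) = 0.91537.
True dip = arctan(0.91537) = 42.47°, dipping toward SE (azimuth ≈ 126°).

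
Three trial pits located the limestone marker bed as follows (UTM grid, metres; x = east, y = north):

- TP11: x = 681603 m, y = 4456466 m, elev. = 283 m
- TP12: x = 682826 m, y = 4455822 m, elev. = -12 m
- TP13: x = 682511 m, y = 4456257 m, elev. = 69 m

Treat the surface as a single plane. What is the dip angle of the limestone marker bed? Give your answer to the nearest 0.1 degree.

13.1°

Let the plane be z = a·x + b·y + c.
TP12−TP11: 1223a − 644b = −295;  TP13−TP11: 908a − 209b = −214.
Solving gives a = −0.23139, b = 0.01865.
Gradient magnitude |∇z| = √(a² + b²) = √(0.05354 + 0.00035) = 0.23214.
True dip = arctan(0.23214) = 13.1°, dipping toward E (azimuth ≈ 095°).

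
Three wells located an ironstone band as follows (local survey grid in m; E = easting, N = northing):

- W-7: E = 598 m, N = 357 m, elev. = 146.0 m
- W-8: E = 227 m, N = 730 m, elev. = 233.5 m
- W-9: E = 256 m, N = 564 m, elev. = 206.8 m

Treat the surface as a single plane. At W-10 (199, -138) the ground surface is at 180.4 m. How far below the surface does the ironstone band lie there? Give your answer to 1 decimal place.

70.4 m

Let the plane be z = a·E + b·N + c.
W-8−W-7: −371a + 373b = 87.5;  W-9−W-7: −342a + 207b = 60.8.
Solving gives a = −0.08993, b = 0.14513.
Then c = 146 − a·598 − b·357 = 147.97.
At (199, -138): z_contact = −17.90 − 20.03 + 147.97 = 110.04 m.
Depth below ground = 180.4 − 110.04 = 70.4 m.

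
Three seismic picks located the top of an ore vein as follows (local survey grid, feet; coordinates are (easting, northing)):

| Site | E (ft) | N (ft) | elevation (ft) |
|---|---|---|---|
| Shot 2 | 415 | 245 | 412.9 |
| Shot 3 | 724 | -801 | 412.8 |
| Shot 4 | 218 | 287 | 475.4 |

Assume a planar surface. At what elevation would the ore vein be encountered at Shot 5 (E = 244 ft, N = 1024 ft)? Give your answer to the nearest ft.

Let the plane be z = a·E + b·N + c.
Shot 3−Shot 2: 309a − 1046b = −0.1;  Shot 4−Shot 2: −197a + 42b = 62.5.
Solving gives a = −0.33856, b = −0.09992.
Then c = 412.9 − a·415 − b·245 = 577.88.
At (244, 1024): z = −82.6 − 102.3 + 577.88 = 393.0 ft.

393 ft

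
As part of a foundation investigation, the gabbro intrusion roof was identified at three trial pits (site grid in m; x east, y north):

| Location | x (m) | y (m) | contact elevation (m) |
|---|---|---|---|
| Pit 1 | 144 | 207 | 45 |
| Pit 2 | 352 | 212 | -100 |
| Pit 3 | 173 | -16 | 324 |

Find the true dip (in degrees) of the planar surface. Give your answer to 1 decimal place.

Two edge vectors: Pit 1→Pit 2 = (208, 5, -145), Pit 1→Pit 3 = (29, -223, 279).
Normal n = (Pit 1→Pit 2) × (Pit 1→Pit 3) = (-30940, -62237, -46529).
So ∂z/∂x = −n_x/n_z = −0.66496 and ∂z/∂y = −n_y/n_z = −1.33760.
Gradient magnitude |∇z| = √(a² + b²) = √(0.44217 + 1.78916) = 1.49377.
True dip = arctan(1.49377) = 56.2°, dipping toward NNE (azimuth ≈ 026°).

56.2°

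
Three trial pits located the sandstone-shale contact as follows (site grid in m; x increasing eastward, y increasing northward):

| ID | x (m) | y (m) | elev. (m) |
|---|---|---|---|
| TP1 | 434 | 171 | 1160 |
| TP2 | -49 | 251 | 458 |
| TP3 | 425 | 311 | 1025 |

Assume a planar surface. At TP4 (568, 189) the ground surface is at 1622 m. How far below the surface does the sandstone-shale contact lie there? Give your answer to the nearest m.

303 m

Let the plane be z = a·x + b·y + c.
TP2−TP1: −483a + 80b = −702;  TP3−TP1: −9a + 140b = −135.
Solving gives a = 1.30762, b = −0.88022.
Then c = 1160 − a·434 − b·171 = 743.01.
At (568, 189): z_contact = 742.7 − 166.4 + 743.01 = 1319.4 m.
Depth below ground = 1622 − 1319.4 = 303 m.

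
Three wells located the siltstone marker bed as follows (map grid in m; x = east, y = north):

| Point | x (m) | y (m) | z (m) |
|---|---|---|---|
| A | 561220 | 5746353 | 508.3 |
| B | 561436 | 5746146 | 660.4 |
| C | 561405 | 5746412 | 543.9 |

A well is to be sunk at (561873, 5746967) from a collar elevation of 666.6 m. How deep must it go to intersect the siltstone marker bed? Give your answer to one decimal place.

195.2 m

Let the plane be z = a·x + b·y + c.
B−A: 216a − 207b = 152.1;  C−A: 185a + 59b = 35.6.
Solving gives a = 0.320208076, b = −0.400652442.
Then c = 508.3 − a·561220 − b·5746353 = 2123091.49.
At (561873, 5746967): z_contact = 179916.27 − 2302536.36 + 2123091.49 = 471.40 m.
Depth below ground = 666.6 − 471.40 = 195.2 m.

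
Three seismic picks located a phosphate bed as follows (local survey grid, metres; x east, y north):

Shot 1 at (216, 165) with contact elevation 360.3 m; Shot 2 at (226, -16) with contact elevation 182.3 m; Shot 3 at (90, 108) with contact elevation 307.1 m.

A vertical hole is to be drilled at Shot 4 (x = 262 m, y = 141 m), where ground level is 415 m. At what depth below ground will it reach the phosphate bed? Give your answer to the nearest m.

Two edge vectors: Shot 1→Shot 2 = (10, -181, -178), Shot 1→Shot 3 = (-126, -57, -53.2).
Normal n = (Shot 1→Shot 2) × (Shot 1→Shot 3) = (-516.8, 22960, -23376).
So ∂z/∂x = −n_x/n_z = −0.02211 and ∂z/∂y = −n_y/n_z = 0.98220.
Intercept c from Shot 1: 360.3 + 4.78 − 162.06 = 203.01.
At (262, 141): z_contact = −5.8 + 138.5 + 203.01 = 335.7 m.
Depth below ground = 415 − 335.7 = 79 m.

79 m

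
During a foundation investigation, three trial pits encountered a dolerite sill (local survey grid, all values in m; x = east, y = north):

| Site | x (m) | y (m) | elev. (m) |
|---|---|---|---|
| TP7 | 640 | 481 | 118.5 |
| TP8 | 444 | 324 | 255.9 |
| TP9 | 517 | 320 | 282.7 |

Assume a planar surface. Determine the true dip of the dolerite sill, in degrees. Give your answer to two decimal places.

52.07°

Two edge vectors: TP7→TP8 = (-196, -157, 137.4), TP7→TP9 = (-123, -161, 164.2).
Normal n = (TP7→TP8) × (TP7→TP9) = (-3658, 15283, 12245).
So ∂z/∂x = −n_x/n_z = 0.29873 and ∂z/∂y = −n_y/n_z = −1.24810.
Gradient magnitude |∇z| = √(a² + b²) = √(0.08924 + 1.55776) = 1.28335.
True dip = arctan(1.28335) = 52.07°, dipping toward NNW (azimuth ≈ 347°).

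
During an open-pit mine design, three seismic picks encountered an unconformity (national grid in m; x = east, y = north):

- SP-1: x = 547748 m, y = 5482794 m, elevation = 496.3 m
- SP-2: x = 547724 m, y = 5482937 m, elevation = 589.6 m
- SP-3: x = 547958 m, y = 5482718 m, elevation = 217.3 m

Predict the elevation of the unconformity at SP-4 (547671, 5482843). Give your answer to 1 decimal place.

608.3 m

Let the plane be z = a·x + b·y + c.
SP-2−SP-1: −24a + 143b = 93.3;  SP-3−SP-1: 210a − 76b = −279.
Solving gives a = −1.163092959, b = 0.457243140.
Then c = 496.3 − a·547748 − b·5482794 = −1869391.80.
At (547671, 5482843): z = −636992.3 + 2506992.3 − 1869391.80 = 608.3 m.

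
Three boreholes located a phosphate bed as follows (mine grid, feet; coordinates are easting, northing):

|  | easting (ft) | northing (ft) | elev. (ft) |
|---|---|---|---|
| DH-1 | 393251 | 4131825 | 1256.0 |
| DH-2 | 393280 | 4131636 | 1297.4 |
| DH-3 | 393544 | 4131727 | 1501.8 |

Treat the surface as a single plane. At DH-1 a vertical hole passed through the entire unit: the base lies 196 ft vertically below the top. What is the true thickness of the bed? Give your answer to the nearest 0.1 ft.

Let the plane be z = a·easting + b·northing + c.
DH-2−DH-1: 29a − 189b = 41.4;  DH-3−DH-1: 293a − 98b = 245.8.
Solving gives a = 0.80706, b = −0.09521.
|∇z| = √(a²+b²) = 0.81266, so dip δ = arctan(0.81266) = 39.10°.
True thickness = vertical thickness × cos δ = 196 × cos 39.10° = 152.1 ft.

152.1 ft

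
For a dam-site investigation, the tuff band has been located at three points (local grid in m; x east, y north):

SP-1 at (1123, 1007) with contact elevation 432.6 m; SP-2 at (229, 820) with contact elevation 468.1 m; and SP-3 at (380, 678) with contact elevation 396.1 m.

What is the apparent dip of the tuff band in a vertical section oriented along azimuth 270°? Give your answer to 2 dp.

6.80°

Let the plane be z = a·x + b·y + c.
SP-2−SP-1: −894a − 187b = 35.5;  SP-3−SP-1: −743a − 329b = −36.5.
Solving gives a = −0.11924, b = 0.38024.
Unit vector along 270° is (sin 270°, cos 270°) = (-1.0000, -0.0000).
Slope in that direction = a·(-1.0000) + b·(-0.0000) = 0.11924.
Apparent dip = arctan|0.11924| = 6.80° (true dip is 21.7°, so apparent ≤ true as expected).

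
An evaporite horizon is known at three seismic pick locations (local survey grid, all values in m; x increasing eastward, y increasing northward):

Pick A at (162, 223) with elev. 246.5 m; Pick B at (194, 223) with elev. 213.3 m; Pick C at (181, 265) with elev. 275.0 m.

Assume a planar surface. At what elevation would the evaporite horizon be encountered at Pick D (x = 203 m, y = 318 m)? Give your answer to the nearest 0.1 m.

313.0 m

Two edge vectors: Pick A→Pick B = (32, 0, -33.2), Pick A→Pick C = (19, 42, 28.5).
Normal n = (Pick A→Pick B) × (Pick A→Pick C) = (1394.4, -1542.8, 1344).
So ∂z/∂x = −n_x/n_z = −1.03750 and ∂z/∂y = −n_y/n_z = 1.14792.
Intercept c from Pick A: 246.5 + 168.07 − 255.99 = 158.59.
At (203, 318): z = −210.6 + 365.0 + 158.59 = 313.0 m.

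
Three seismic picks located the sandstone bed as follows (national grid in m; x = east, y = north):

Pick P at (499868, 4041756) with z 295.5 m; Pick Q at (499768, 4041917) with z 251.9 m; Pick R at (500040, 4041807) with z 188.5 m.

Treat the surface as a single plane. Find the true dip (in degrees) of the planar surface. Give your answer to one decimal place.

Two edge vectors: Pick P→Pick Q = (-100, 161, -43.6), Pick P→Pick R = (172, 51, -107).
Normal n = (Pick P→Pick Q) × (Pick P→Pick R) = (-15003.4, -18199.2, -32792).
So ∂z/∂x = −n_x/n_z = −0.45753 and ∂z/∂y = −n_y/n_z = −0.55499.
Gradient magnitude |∇z| = √(a² + b²) = √(0.20934 + 0.30801) = 0.71927.
True dip = arctan(0.71927) = 35.7°, dipping toward NE (azimuth ≈ 040°).

35.7°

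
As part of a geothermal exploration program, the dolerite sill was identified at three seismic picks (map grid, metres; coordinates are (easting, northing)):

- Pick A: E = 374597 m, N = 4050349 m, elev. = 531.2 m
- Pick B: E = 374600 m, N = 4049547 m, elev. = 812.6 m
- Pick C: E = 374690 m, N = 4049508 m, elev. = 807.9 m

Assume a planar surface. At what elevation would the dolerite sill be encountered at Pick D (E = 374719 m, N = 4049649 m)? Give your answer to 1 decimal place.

Let the plane be z = a·E + b·N + c.
Pick B−Pick A: 3a − 802b = 281.4;  Pick C−Pick A: 93a − 841b = 276.7.
Solving gives a = −0.204598754, b = −0.351638150.
Then c = 531.2 − a·374597 − b·4050349 = 1501430.51.
At (374719, 4049649): z = −76667.0 − 1424011.1 + 1501430.51 = 752.4 m.

752.4 m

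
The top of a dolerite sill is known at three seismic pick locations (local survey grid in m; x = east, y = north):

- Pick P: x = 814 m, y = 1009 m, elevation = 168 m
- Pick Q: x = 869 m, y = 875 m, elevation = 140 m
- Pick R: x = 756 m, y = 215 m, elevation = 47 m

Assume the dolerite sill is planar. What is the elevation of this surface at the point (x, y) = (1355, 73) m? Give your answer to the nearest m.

-46 m

Let the plane be z = a·x + b·y + c.
Pick Q−Pick P: 55a − 134b = −28;  Pick R−Pick P: −58a − 794b = −121.
Solving gives a = −0.11699, b = 0.16094.
Then c = 168 − a·814 − b·1009 = 100.84.
At (1355, 73): z = −158.5 + 11.7 + 100.84 = -45.9 m.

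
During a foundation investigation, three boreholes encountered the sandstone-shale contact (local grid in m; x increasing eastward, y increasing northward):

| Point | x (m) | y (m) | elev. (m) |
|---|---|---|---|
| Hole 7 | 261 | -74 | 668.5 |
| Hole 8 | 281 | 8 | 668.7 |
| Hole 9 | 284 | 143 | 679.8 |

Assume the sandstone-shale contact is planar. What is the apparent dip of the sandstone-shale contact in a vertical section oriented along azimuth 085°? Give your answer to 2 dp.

19.32°

Let the plane be z = a·x + b·y + c.
Hole 8−Hole 7: 20a + 82b = 0.2;  Hole 9−Hole 7: 23a + 217b = 11.3.
Solving gives a = −0.35990, b = 0.09022.
Unit vector along 085° is (sin 85°, cos 85°) = (0.9962, 0.0872).
Slope in that direction = a·(0.9962) + b·(0.0872) = −0.35067.
Apparent dip = arctan|0.35067| = 19.32° (true dip is 20.4°, so apparent ≤ true as expected).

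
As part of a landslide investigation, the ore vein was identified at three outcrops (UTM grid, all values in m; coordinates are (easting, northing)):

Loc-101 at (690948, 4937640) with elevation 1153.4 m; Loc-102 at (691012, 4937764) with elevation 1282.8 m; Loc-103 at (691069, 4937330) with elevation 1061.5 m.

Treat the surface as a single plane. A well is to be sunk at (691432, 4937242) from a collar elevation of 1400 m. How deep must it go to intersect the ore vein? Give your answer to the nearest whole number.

Let the plane be z = a·E + b·N + c.
Loc-102−Loc-101: 64a + 124b = 129.4;  Loc-103−Loc-101: 121a − 310b = −91.9.
Solving gives a = 0.82419929, b = 0.61815521.
Then c = 1153.4 − a·690948 − b·4937640 = −3620553.32.
At (691432, 4937242): z_contact = 569877.8 + 3051981.8 − 3620553.32 = 1306.3 m.
Depth below ground = 1400 − 1306.3 = 94 m.

94 m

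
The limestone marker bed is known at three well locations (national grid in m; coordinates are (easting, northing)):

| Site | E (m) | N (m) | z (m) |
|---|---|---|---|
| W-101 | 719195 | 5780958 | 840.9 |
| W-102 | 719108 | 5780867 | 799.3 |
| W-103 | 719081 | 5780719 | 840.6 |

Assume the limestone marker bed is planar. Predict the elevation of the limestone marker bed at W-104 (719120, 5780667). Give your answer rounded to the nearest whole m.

901 m

Let the plane be z = a·E + b·N + c.
W-102−W-101: −87a − 91b = −41.6;  W-103−W-101: −114a − 239b = −0.3.
Solving gives a = 0.95163643, b = −0.45266340.
Then c = 840.9 − a·719195 − b·5780958 = 1933256.86.
At (719120, 5780667): z = 684340.8 − 2616696.4 + 1933256.86 = 901.3 m.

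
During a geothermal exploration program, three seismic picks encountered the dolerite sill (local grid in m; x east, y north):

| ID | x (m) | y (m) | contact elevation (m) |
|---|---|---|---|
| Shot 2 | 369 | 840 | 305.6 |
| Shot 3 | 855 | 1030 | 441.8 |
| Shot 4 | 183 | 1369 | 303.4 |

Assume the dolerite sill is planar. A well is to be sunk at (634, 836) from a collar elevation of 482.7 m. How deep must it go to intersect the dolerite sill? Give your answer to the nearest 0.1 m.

Two edge vectors: Shot 2→Shot 3 = (486, 190, 136.2), Shot 2→Shot 4 = (-186, 529, -2.2).
Normal n = (Shot 2→Shot 3) × (Shot 2→Shot 4) = (-72467.8, -24264, 292434).
So ∂z/∂x = −n_x/n_z = 0.247809 and ∂z/∂y = −n_y/n_z = 0.082973.
Intercept c from Shot 2: 305.6 − 91.44 − 69.70 = 144.46.
At (634, 836): z_contact = 157.11 + 69.37 + 144.46 = 370.94 m.
Depth below ground = 482.7 − 370.94 = 111.8 m.

111.8 m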